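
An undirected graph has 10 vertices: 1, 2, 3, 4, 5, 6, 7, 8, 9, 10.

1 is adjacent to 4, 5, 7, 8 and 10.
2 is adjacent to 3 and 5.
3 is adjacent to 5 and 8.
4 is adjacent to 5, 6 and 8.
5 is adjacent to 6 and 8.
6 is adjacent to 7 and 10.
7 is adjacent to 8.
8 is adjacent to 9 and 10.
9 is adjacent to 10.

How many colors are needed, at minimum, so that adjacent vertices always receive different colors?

4

1, 4, 5, 8 are mutually adjacent (a clique of size 4), so at least 4 colors are needed.
4 colors suffice: color a → {2, 6, 8}; color b → {5, 7, 10}; color c → {1, 3, 9}; color d → {4}. No two adjacent vertices share a color.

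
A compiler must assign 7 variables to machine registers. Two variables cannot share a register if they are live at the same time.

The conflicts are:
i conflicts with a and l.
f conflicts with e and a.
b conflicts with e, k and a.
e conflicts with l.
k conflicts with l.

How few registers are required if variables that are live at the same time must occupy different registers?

The cycle l-e-b-a-i-l has odd length 5, so it cannot be 2-colored; at least 3 registers are needed.
3 registers suffice: register 1 → {f, b, l}; register 2 → {e, k, a}; register 3 → {i}. Each listed conflict is separated.

3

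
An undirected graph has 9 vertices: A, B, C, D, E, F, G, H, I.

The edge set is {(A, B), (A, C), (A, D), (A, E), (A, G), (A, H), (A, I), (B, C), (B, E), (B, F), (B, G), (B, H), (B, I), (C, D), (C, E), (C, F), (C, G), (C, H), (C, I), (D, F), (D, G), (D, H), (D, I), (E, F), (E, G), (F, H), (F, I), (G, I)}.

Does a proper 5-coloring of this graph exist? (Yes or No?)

Yes

The chromatic number is 5. A, B, C, E, G are mutually adjacent (a clique of size 5), so at least 5 colors are needed.
A valid assignment using 5 colors: A=blue, B=green, C=red, D=green, E=purple, F=blue, G=yellow, H=yellow, I=purple.
That is already a proper 5-coloring.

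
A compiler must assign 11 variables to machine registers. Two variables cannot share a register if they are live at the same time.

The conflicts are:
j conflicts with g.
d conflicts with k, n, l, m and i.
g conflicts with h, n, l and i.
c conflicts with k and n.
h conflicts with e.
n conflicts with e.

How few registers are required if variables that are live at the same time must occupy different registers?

2

d and n conflict, so at least 2 registers are needed.
2 registers suffice: register 1 → {d, g, c, e}; register 2 → {j, k, h, n, l, m, i}. Every pair that conflicts lands in different registers.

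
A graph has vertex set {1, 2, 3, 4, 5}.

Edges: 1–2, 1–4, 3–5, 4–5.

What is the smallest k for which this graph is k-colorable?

2

1 and 4 are adjacent, so at least 2 colors are needed.
2 colors suffice: color red → {1, 5}; color blue → {2, 3, 4}. Each edge has distinct colors on its endpoints.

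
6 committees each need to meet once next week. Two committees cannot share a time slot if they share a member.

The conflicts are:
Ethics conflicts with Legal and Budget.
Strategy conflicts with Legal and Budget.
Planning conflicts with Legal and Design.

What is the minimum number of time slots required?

2

Strategy and Budget conflict, so at least 2 time slots are needed.
2 time slots suffice: Ethics=2, Strategy=2, Planning=2, Legal=1, Budget=1, Design=1. Every pair that conflicts lands in different time slots.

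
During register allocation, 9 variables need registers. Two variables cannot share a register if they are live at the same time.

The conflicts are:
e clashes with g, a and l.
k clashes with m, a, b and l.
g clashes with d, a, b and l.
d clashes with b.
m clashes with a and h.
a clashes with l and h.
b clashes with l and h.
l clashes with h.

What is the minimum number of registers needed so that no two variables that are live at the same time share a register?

e, g, a, l are mutually in conflict, so at least 4 registers are needed.
4 registers suffice: e=4, k=3, g=3, d=2, m=2, a=1, b=1, l=2, h=3. Every pair that conflicts lands in different registers.

4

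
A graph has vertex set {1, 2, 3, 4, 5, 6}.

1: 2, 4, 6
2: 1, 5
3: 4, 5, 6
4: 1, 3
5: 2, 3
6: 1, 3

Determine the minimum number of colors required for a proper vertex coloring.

The cycle 5-3-6-1-2-5 has odd length 5, so it cannot be 2-colored; at least 3 colors are needed.
One proper 3-coloring: 1=a, 2=b, 3=a, 4=b, 5=c, 6=b. No two adjacent vertices share a color.

3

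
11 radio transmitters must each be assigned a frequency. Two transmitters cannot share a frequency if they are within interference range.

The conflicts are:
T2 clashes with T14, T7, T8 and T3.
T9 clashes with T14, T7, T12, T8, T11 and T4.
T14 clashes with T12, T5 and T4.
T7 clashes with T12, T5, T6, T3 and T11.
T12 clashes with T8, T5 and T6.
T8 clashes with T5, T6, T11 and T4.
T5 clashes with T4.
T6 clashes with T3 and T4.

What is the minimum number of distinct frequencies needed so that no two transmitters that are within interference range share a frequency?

T12, T8, T5 pairwise conflict, so at least 3 frequencies are needed.
Using 3 frequencies: T2=3, T9=3, T14=1, T7=1, T12=2, T8=1, T5=3, T6=3, T3=2, T11=2, T4=2. No two conflicting transmitters share a frequency.

3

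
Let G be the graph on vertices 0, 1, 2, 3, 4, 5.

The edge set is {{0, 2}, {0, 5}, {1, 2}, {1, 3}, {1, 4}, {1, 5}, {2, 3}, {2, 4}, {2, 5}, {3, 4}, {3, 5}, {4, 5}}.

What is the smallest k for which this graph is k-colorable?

5

1, 2, 3, 4, 5 are pairwise adjacent (a clique of size 5), so at least 5 colors are needed.
5 colors suffice: color red → {2}; color blue → {5}; color green → {0, 1}; color yellow → {4}; color purple → {3}. Each edge has distinct colors on its endpoints.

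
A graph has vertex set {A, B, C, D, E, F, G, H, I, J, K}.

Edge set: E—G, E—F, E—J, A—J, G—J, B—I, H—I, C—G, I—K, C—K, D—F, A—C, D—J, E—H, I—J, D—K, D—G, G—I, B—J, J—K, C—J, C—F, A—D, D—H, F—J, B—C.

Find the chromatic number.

I, J, K are pairwise adjacent, so at least 3 colors are needed.
3 colors suffice: color red → {H, J}; color blue → {C, D, E, I}; color green → {A, B, F, G, K}. Every edge joins two different colors.

3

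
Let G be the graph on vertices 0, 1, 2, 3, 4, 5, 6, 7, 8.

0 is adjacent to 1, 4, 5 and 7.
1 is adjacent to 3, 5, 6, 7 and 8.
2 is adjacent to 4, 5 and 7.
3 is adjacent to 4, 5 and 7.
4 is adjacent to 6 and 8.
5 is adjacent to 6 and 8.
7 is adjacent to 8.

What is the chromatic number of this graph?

1, 7, 8 form a triangle, so at least 3 colors are needed.
One proper 3-coloring: 0=green, 1=red, 2=green, 3=green, 4=red, 5=blue, 6=green, 7=blue, 8=green. Every edge joins two different colors.

3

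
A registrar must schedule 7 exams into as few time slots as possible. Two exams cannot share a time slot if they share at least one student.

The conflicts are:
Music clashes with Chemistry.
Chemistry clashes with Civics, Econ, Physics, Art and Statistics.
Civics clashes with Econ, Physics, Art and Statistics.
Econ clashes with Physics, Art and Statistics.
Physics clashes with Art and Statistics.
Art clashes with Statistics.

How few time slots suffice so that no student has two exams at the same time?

Chemistry, Civics, Econ, Physics, Art, Statistics are mutually in conflict, so at least 6 time slots are needed.
A valid assignment using 6 time slots: Music=2, Chemistry=1, Civics=4, Econ=3, Physics=2, Art=6, Statistics=5. Each listed conflict is separated.

6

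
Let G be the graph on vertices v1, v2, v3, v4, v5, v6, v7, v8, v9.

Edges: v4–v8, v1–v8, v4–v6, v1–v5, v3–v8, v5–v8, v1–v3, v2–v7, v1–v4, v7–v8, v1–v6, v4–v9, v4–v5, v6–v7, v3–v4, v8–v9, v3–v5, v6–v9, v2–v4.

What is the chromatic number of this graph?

5

v1, v3, v4, v5, v8 are pairwise adjacent (a clique of size 5), so at least 5 colors are needed.
One proper 5-coloring: v1=3, v2=2, v3=5, v4=1, v5=4, v6=2, v7=1, v8=2, v9=3. Each edge has distinct colors on its endpoints.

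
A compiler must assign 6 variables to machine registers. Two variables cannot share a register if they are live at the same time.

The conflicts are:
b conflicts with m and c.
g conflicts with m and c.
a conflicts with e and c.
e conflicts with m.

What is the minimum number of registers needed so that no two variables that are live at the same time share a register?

3

The cycle m-g-c-a-e-m has odd length 5, so it cannot be 2-colored; at least 3 registers are needed.
3 registers suffice: b=2, g=2, a=3, e=2, m=1, c=1. No two conflicting variables share a register.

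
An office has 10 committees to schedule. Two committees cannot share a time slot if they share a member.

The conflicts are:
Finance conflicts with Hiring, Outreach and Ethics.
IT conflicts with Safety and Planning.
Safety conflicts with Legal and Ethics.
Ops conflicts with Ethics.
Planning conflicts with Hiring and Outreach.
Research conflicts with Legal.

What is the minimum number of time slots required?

Research and Legal conflict, so at least 2 time slots are needed.
A valid assignment using 2 time slots: Finance=1, IT=2, Safety=1, Ops=1, Planning=1, Hiring=2, Research=1, Outreach=2, Legal=2, Ethics=2. Every pair that conflicts lands in different time slots.

2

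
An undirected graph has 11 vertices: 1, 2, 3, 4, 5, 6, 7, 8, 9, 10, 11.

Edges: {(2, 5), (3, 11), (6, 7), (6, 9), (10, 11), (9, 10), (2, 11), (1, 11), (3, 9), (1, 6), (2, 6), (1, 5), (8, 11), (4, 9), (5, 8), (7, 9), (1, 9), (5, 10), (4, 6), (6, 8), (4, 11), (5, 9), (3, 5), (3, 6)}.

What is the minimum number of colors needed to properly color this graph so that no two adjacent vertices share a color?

3

5, 9, 10 are pairwise adjacent, so at least 3 colors are needed.
3 colors suffice: color a → {9, 11}; color b → {5, 6}; color c → {1, 2, 3, 4, 7, 8, 10}. Every edge joins two different colors.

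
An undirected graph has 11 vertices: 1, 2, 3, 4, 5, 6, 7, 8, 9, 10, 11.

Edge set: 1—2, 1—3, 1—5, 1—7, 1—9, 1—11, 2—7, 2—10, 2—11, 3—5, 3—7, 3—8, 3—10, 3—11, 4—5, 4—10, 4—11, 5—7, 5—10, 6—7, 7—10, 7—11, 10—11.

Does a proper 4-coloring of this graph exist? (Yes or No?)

The chromatic number is 4. 1, 3, 5, 7 are pairwise adjacent (a clique of size 4), so at least 4 colors are needed.
4 colors suffice: 1=c, 2=b, 3=b, 4=a, 5=d, 6=b, 7=a, 8=a, 9=a, 10=c, 11=d.
That is already a proper 4-coloring.

Yes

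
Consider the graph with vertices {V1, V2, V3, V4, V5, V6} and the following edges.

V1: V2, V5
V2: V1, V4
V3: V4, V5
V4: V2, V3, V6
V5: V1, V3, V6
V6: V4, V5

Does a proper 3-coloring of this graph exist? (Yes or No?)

The chromatic number is 3. The cycle V1-V5-V3-V4-V2-V1 has odd length 5, so it cannot be 2-colored; at least 3 colors are needed.
3 colors suffice: V1=blue, V2=green, V3=blue, V4=red, V5=red, V6=blue.
That is already a proper 3-coloring.

Yes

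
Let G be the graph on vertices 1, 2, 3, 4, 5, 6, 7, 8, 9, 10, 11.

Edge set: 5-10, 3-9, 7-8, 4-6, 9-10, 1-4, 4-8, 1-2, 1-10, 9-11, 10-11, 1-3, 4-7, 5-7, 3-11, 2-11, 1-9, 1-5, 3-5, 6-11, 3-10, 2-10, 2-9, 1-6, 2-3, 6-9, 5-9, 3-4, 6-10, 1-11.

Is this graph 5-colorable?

1, 2, 3, 9, 10, 11 are mutually adjacent (a clique of size 6), so at least 6 colors are needed.
So 5 colors are not enough.

No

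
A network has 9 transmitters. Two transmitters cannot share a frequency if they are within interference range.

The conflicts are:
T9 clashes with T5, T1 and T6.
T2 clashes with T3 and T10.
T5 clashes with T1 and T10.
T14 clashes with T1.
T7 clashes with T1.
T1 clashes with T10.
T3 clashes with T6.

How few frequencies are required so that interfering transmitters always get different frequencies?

3

T9, T5, T1 all conflict with each other, so at least 3 frequencies are needed.
3 frequencies suffice: frequency 1 → {T2, T1, T6}; frequency 2 → {T9, T14, T7, T3, T10}; frequency 3 → {T5}. No two conflicting transmitters share a frequency.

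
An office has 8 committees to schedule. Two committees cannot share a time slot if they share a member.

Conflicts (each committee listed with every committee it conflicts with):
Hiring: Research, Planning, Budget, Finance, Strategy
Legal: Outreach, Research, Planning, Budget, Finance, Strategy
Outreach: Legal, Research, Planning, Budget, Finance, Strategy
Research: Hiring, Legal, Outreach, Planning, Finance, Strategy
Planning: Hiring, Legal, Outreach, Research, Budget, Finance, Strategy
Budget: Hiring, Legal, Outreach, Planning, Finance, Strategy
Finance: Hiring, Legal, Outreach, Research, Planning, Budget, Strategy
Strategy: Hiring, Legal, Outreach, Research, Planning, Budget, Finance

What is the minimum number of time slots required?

Legal, Outreach, Planning, Budget, Finance, Strategy are mutually in conflict, so at least 6 time slots are needed.
6 time slots suffice: time slot 1 → {Finance}; time slot 2 → {Strategy}; time slot 3 → {Planning}; time slot 4 → {Research, Budget}; time slot 5 → {Hiring, Outreach}; time slot 6 → {Legal}. No two conflicting committees share a time slot.

6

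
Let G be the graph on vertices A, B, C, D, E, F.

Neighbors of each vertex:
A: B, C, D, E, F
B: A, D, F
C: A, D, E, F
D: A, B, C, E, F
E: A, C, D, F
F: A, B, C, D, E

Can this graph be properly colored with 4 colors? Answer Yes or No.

No

A, C, D, E, F form a clique, so at least 5 colors are needed.
So 4 colors are not enough.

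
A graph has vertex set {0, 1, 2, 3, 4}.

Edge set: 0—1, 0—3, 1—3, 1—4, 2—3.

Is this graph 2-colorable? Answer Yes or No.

0, 1, 3 are mutually adjacent, so at least 3 colors are needed.
So 2 colors are not enough.

No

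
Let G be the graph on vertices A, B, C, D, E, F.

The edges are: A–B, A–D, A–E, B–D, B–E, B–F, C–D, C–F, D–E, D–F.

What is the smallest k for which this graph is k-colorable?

4

A, B, D, E are mutually adjacent (a clique of size 4), so at least 4 colors are needed.
4 colors suffice: color red → {D}; color blue → {B, C}; color green → {E, F}; color yellow → {A}. No two adjacent vertices share a color.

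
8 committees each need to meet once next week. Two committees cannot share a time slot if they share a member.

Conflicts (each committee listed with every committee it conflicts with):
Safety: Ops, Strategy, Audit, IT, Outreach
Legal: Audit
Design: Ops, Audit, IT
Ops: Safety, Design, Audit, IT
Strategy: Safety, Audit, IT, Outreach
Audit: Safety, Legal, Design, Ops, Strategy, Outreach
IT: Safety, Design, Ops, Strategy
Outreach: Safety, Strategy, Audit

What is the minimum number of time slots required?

4

Safety, Strategy, Audit, Outreach are mutually in conflict, so at least 4 time slots are needed.
A valid assignment using 4 time slots: Safety=2, Legal=2, Design=2, Ops=3, Strategy=3, Audit=1, IT=1, Outreach=4. Every pair that conflicts lands in different time slots.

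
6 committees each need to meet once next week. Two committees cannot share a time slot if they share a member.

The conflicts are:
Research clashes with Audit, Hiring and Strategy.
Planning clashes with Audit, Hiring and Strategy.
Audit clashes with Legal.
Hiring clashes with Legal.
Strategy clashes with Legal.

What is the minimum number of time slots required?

Research and Hiring conflict, so at least 2 time slots are needed.
2 time slots suffice: time slot 1 → {Research, Planning, Legal}; time slot 2 → {Audit, Hiring, Strategy}. Every pair that conflicts lands in different time slots.

2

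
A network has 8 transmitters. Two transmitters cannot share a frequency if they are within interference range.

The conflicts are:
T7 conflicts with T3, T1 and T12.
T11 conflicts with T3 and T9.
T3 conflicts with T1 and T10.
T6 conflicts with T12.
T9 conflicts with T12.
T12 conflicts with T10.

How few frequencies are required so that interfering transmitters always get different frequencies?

3

T7, T3, T1 pairwise conflict, so at least 3 frequencies are needed.
3 frequencies suffice: frequency 1 → {T3, T12}; frequency 2 → {T7, T6, T9, T10}; frequency 3 → {T11, T1}. Each listed conflict is separated.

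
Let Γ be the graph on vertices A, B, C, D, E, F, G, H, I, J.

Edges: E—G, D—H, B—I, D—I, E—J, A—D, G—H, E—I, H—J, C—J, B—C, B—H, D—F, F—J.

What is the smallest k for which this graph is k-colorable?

The cycle E-J-C-B-I-E has odd length 5, so it cannot be 2-colored; at least 3 colors are needed.
3 colors suffice: color 1 → {B, D, G, J}; color 2 → {A, C, E, F, H}; color 3 → {I}. Every edge joins two different colors.

3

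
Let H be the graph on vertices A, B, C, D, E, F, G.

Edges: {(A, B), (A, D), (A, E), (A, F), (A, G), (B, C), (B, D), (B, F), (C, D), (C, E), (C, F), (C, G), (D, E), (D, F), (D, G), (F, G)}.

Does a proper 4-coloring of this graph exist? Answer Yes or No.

The chromatic number is 4. C, D, F, G are mutually adjacent (a clique of size 4), so at least 4 colors are needed.
A valid assignment using 4 colors: A=2, B=4, C=2, D=1, E=3, F=3, G=4.
That is already a proper 4-coloring.

Yes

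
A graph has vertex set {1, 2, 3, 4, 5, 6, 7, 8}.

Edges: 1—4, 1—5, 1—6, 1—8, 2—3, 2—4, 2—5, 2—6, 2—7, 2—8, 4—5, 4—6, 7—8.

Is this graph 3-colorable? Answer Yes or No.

Yes

The chromatic number is 3. 2, 4, 5 form a triangle, so at least 3 colors are needed.
A valid assignment using 3 colors: 1=red, 2=red, 3=blue, 4=blue, 5=green, 6=green, 7=green, 8=blue.
That is already a proper 3-coloring.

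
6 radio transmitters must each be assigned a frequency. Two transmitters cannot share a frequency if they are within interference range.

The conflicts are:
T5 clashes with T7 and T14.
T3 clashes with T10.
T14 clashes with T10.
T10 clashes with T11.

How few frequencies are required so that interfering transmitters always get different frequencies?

T5 and T14 conflict, so at least 2 frequencies are needed.
2 frequencies suffice: frequency 1 → {T5, T10}; frequency 2 → {T7, T3, T14, T11}. No two conflicting transmitters share a frequency.

2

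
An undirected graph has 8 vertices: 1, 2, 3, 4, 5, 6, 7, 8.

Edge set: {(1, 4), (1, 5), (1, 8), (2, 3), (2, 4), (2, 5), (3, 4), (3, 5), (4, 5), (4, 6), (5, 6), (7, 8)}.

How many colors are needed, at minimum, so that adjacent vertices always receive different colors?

2, 3, 4, 5 are pairwise adjacent (a clique of size 4), so at least 4 colors are needed.
4 colors suffice: color red → {5, 8}; color blue → {4, 7}; color green → {1, 3, 6}; color yellow → {2}. Every edge joins two different colors.

4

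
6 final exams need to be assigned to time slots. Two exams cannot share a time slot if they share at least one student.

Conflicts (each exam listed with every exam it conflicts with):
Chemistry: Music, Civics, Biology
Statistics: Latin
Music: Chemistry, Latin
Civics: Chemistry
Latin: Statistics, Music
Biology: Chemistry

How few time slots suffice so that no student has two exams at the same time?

Statistics and Latin conflict, so at least 2 time slots are needed.
2 time slots suffice: time slot 1 → {Chemistry, Latin}; time slot 2 → {Statistics, Music, Civics, Biology}. No two conflicting exams share a time slot.

2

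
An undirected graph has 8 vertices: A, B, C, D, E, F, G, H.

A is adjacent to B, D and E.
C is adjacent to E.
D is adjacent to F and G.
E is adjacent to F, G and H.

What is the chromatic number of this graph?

2

A and B are adjacent, so at least 2 colors are needed.
One proper 2-coloring: A=2, B=1, C=2, D=1, E=1, F=2, G=2, H=2. No two adjacent vertices share a color.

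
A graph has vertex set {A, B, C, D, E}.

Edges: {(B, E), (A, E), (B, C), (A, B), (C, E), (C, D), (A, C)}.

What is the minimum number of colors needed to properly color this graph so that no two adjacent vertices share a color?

4

A, B, C, E form a clique, so at least 4 colors are needed.
4 colors suffice: color 1 → {C}; color 2 → {D, E}; color 3 → {A}; color 4 → {B}. Each edge has distinct colors on its endpoints.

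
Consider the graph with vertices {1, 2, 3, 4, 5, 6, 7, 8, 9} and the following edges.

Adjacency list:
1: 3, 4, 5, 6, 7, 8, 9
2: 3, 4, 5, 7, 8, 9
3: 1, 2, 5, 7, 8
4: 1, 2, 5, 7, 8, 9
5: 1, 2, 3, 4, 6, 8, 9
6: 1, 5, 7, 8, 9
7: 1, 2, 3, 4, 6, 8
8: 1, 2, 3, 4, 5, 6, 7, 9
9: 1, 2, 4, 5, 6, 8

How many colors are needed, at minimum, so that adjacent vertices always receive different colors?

5

2, 4, 5, 8, 9 form a clique, so at least 5 colors are needed.
5 colors suffice: color a → {8}; color b → {5, 7}; color c → {1, 2}; color d → {3, 9}; color e → {4, 6}. Each edge has distinct colors on its endpoints.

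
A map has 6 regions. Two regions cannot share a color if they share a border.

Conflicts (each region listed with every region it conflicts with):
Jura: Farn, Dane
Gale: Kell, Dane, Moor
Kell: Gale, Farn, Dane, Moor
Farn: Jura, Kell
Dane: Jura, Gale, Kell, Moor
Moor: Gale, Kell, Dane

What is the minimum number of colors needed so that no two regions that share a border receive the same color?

4

Gale, Kell, Dane, Moor pairwise conflict, so at least 4 colors are needed.
4 colors suffice: color 1 → {Farn, Dane}; color 2 → {Jura, Kell}; color 3 → {Moor}; color 4 → {Gale}. Every pair that conflicts lands in different colors.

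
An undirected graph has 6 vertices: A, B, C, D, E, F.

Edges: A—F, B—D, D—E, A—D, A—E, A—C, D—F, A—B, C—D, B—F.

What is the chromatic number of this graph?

4

A, B, D, F form a clique, so at least 4 colors are needed.
A valid assignment using 4 colors: A=1, B=4, C=3, D=2, E=3, F=3. No two adjacent vertices share a color.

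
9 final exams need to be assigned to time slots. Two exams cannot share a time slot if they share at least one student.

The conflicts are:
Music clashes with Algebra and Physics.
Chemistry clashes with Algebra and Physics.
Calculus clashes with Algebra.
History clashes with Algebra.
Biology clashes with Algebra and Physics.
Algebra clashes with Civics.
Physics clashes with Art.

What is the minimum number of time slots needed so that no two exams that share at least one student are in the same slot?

2

Biology and Algebra conflict, so at least 2 time slots are needed.
2 time slots suffice: time slot 1 → {Algebra, Physics}; time slot 2 → {Music, Chemistry, Calculus, History, Biology, Civics, Art}. Every pair that conflicts lands in different time slots.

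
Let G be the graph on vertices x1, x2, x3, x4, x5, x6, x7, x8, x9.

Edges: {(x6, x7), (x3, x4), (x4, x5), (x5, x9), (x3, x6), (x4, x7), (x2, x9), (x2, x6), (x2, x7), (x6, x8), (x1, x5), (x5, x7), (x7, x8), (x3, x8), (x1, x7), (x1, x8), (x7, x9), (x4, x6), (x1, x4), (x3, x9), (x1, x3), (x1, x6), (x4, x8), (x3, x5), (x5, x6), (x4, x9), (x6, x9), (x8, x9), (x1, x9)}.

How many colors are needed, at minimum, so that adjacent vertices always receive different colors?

6

x1, x3, x4, x6, x8, x9 are pairwise adjacent (a clique of size 6), so at least 6 colors are needed.
6 colors suffice: color 1 → {x6}; color 2 → {x9}; color 3 → {x3, x7}; color 4 → {x2, x4}; color 5 → {x1}; color 6 → {x5, x8}. No two adjacent vertices share a color.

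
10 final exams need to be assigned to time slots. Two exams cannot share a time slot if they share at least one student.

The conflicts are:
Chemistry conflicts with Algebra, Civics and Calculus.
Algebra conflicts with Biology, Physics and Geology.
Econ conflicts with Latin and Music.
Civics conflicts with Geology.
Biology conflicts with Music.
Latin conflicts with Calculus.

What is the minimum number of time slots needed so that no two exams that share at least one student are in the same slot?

The cycle Calculus-Latin-Econ-Music-Biology-Algebra-Chemistry-Calculus has odd length 7, so it cannot be 2-colored; at least 3 time slots are needed.
3 time slots suffice: time slot 1 → {Algebra, Civics, Latin, Music}; time slot 2 → {Chemistry, Econ, Biology, Physics, Geology}; time slot 3 → {Calculus}. No two conflicting exams share a time slot.

3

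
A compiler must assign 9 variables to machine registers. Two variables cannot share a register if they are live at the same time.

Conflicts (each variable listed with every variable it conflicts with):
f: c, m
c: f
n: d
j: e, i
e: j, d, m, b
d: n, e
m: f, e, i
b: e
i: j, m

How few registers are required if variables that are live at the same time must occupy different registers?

2

e and d conflict, so at least 2 registers are needed.
2 registers suffice: f=1, c=2, n=1, j=2, e=1, d=2, m=2, b=2, i=1. Every pair that conflicts lands in different registers.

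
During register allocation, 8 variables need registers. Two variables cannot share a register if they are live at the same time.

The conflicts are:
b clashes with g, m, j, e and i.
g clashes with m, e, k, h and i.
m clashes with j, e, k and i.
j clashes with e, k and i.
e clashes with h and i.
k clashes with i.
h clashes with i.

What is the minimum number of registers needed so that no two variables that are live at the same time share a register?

5

b, m, j, e, i are mutually in conflict, so at least 5 registers are needed.
5 registers suffice: register 1 → {i}; register 2 → {e, k}; register 3 → {m, h}; register 4 → {g, j}; register 5 → {b}. Every pair that conflicts lands in different registers.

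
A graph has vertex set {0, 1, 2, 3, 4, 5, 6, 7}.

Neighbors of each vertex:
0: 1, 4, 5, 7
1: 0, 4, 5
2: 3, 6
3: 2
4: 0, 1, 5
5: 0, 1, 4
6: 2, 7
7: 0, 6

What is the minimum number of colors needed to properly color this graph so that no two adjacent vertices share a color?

4

0, 1, 4, 5 are mutually adjacent (a clique of size 4), so at least 4 colors are needed.
4 colors suffice: color red → {0, 3, 6}; color blue → {2, 4, 7}; color green → {1}; color yellow → {5}. Every edge joins two different colors.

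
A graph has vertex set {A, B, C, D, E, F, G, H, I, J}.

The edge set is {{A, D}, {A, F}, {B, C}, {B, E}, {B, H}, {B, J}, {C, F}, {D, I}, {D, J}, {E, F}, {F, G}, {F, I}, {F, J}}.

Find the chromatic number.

2

F and I are adjacent, so at least 2 colors are needed.
One proper 2-coloring: A=2, B=1, C=2, D=1, E=2, F=1, G=2, H=2, I=2, J=2. Each edge has distinct colors on its endpoints.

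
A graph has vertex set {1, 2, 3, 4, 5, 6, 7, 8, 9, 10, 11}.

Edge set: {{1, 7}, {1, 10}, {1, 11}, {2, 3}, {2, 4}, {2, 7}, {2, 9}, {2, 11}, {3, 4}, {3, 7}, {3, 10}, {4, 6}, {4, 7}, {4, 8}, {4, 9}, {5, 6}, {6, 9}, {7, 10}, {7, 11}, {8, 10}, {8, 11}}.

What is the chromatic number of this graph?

4

2, 3, 4, 7 are pairwise adjacent (a clique of size 4), so at least 4 colors are needed.
4 colors suffice: color red → {4, 5, 10, 11}; color blue → {6, 7, 8}; color green → {1, 2}; color yellow → {3, 9}. Every edge joins two different colors.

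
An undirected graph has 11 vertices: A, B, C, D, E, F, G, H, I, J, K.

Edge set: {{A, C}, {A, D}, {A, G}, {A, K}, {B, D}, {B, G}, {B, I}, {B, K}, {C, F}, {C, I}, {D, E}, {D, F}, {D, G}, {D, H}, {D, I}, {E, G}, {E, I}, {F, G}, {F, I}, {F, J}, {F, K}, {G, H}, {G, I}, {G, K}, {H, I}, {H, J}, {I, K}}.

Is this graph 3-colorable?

No

F, G, I, K are mutually adjacent (a clique of size 4), so at least 4 colors are needed.
So 3 colors are not enough.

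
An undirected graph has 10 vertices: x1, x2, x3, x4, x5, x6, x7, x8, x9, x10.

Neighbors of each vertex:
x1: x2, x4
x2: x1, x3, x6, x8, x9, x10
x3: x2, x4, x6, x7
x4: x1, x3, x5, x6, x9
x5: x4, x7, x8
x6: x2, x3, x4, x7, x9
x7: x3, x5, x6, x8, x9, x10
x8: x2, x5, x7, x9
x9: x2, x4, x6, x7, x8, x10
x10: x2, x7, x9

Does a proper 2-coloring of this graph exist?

x2, x9, x10 are mutually adjacent, so at least 3 colors are needed.
So 2 colors are not enough.

No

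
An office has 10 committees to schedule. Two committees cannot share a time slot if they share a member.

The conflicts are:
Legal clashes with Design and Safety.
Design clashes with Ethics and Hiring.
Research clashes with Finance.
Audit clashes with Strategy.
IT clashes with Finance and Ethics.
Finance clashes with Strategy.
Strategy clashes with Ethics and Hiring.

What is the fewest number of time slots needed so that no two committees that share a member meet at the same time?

Strategy and Hiring conflict, so at least 2 time slots are needed.
2 time slots suffice: Legal=2, Design=1, Research=1, Audit=2, IT=1, Finance=2, Safety=1, Strategy=1, Ethics=2, Hiring=2. Each listed conflict is separated.

2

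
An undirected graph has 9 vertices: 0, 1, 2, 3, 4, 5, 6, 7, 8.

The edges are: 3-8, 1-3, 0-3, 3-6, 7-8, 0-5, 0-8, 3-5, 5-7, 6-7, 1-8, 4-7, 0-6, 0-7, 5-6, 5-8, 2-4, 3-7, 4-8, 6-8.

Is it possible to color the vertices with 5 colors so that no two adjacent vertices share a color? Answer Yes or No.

No

0, 3, 5, 6, 7, 8 form a clique, so at least 6 colors are needed.
So 5 colors are not enough.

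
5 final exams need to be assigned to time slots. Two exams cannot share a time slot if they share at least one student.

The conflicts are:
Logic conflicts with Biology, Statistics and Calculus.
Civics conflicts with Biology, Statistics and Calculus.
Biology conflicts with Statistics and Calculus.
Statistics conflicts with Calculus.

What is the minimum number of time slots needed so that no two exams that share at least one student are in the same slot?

4

Civics, Biology, Statistics, Calculus are mutually in conflict, so at least 4 time slots are needed.
4 time slots suffice: time slot 1 → {Biology}; time slot 2 → {Statistics}; time slot 3 → {Calculus}; time slot 4 → {Logic, Civics}. Each listed conflict is separated.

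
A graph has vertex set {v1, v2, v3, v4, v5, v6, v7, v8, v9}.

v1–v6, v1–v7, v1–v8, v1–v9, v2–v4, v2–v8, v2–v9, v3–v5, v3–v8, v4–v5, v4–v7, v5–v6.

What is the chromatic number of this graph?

3

The cycle v8-v1-v6-v5-v3-v8 has odd length 5, so it cannot be 2-colored; at least 3 colors are needed.
One proper 3-coloring: v1=1, v2=1, v3=3, v4=2, v5=1, v6=2, v7=3, v8=2, v9=2. Every edge joins two different colors.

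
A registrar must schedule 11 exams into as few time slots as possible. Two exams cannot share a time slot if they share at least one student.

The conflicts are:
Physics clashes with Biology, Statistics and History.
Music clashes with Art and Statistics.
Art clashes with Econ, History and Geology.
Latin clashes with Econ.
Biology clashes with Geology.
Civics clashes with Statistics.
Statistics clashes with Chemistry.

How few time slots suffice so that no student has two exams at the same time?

3

The cycle Art-Music-Statistics-Physics-History-Art has odd length 5, so it cannot be 2-colored; at least 3 time slots are needed.
Using 3 time slots: Physics=2, Music=2, Art=1, Latin=1, Econ=2, Biology=1, Civics=2, Statistics=1, History=3, Geology=2, Chemistry=2. Each listed conflict is separated.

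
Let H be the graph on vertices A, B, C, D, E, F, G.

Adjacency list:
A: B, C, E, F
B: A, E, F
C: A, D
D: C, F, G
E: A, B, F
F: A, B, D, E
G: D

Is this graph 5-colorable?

Yes

The chromatic number is 4. A, B, E, F are pairwise adjacent (a clique of size 4), so at least 4 colors are needed.
A valid assignment using 4 colors: A=1, B=3, C=2, D=1, E=4, F=2, G=2.
Since 5 ≥ 4, a proper 5-coloring certainly exists.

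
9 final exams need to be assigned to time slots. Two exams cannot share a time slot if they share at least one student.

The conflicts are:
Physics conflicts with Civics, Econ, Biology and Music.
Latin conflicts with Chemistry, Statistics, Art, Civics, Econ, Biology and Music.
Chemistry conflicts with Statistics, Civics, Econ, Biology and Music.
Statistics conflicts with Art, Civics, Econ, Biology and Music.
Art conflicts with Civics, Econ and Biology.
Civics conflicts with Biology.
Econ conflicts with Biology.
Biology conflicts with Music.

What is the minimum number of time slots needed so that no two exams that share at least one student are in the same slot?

Latin, Statistics, Art, Civics, Biology all conflict with each other, so at least 5 time slots are needed.
5 time slots suffice: time slot 1 → {Biology}; time slot 2 → {Physics, Latin}; time slot 3 → {Statistics}; time slot 4 → {Civics, Econ, Music}; time slot 5 → {Chemistry, Art}. Every pair that conflicts lands in different time slots.

5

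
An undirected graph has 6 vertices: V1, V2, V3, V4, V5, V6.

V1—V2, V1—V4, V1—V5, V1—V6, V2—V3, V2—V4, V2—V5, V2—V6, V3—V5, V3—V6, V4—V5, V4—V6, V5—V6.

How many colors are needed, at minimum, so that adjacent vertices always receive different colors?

5

V1, V2, V4, V5, V6 form a clique, so at least 5 colors are needed.
5 colors suffice: color 1 → {V2}; color 2 → {V6}; color 3 → {V5}; color 4 → {V3, V4}; color 5 → {V1}. Every edge joins two different colors.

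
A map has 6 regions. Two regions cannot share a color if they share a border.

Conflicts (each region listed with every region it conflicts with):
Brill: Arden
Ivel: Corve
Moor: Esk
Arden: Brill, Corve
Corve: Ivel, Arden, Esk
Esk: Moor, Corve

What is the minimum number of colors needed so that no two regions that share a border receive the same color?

2

Arden and Corve conflict, so at least 2 colors are needed.
2 colors suffice: color 1 → {Brill, Moor, Corve}; color 2 → {Ivel, Arden, Esk}. No two conflicting regions share a color.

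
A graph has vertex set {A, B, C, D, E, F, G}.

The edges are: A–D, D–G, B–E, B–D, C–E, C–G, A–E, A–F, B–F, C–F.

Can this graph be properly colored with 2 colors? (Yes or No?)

No

The cycle E-A-D-G-C-E has odd length 5, so it cannot be 2-colored; at least 3 colors are needed.
So 2 colors are not enough.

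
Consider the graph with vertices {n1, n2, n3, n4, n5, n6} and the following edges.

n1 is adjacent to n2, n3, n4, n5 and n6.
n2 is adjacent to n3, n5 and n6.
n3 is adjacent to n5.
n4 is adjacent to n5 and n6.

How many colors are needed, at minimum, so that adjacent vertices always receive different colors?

n1, n2, n3, n5 are mutually adjacent (a clique of size 4), so at least 4 colors are needed.
4 colors suffice: color red → {n1}; color blue → {n5, n6}; color green → {n2, n4}; color yellow → {n3}. Each edge has distinct colors on its endpoints.

4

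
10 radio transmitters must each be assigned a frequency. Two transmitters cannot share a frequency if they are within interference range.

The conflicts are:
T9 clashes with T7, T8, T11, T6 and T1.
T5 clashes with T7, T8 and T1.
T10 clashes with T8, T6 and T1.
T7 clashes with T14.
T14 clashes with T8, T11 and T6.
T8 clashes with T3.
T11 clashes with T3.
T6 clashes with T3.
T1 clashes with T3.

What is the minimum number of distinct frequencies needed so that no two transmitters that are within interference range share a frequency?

2

T10 and T8 conflict, so at least 2 frequencies are needed.
Using 2 frequencies: T9=2, T5=2, T10=2, T7=1, T14=2, T8=1, T11=1, T6=1, T1=1, T3=2. Each listed conflict is separated.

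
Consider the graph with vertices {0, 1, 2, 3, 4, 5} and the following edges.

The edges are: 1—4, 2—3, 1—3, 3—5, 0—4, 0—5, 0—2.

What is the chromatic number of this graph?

The cycle 0-4-1-3-2-0 has odd length 5, so it cannot be 2-colored; at least 3 colors are needed.
3 colors suffice: 0=red, 1=blue, 2=blue, 3=red, 4=green, 5=blue. No two adjacent vertices share a color.

3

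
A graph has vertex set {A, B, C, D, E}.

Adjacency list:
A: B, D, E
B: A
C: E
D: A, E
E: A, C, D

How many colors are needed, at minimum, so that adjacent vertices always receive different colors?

3

A, D, E form a triangle, so at least 3 colors are needed.
3 colors suffice: A=2, B=1, C=2, D=3, E=1. Each edge has distinct colors on its endpoints.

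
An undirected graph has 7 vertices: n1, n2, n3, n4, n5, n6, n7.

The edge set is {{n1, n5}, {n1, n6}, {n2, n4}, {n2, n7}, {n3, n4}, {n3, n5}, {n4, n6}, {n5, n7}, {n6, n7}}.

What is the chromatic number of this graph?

3

The cycle n7-n6-n4-n3-n5-n7 has odd length 5, so it cannot be 2-colored; at least 3 colors are needed.
A valid assignment using 3 colors: n1=3, n2=2, n3=2, n4=1, n5=1, n6=2, n7=3. Each edge has distinct colors on its endpoints.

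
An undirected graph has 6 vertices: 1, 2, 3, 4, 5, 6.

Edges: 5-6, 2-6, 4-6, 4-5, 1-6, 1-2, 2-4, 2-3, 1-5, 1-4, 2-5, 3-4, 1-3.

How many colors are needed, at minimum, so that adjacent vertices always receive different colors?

5

1, 2, 4, 5, 6 form a clique, so at least 5 colors are needed.
A valid assignment using 5 colors: 1=blue, 2=red, 3=yellow, 4=green, 5=yellow, 6=purple. No two adjacent vertices share a color.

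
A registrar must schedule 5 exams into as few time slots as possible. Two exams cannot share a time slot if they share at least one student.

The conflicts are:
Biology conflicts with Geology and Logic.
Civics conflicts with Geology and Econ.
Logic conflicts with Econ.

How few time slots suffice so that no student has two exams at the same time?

The cycle Geology-Biology-Logic-Econ-Civics-Geology has odd length 5, so it cannot be 2-colored; at least 3 time slots are needed.
3 time slots suffice: time slot 1 → {Geology, Logic}; time slot 2 → {Biology, Civics}; time slot 3 → {Econ}. No two conflicting exams share a time slot.

3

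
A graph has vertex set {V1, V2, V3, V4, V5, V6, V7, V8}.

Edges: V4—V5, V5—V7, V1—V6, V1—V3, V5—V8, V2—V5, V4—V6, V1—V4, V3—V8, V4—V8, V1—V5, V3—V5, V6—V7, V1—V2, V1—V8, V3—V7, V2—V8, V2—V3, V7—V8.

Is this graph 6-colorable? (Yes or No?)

The chromatic number is 5. V1, V2, V3, V5, V8 are pairwise adjacent (a clique of size 5), so at least 5 colors are needed.
5 colors suffice: color 1 → {V1, V7}; color 2 → {V6, V8}; color 3 → {V5}; color 4 → {V3, V4}; color 5 → {V2}.
Since 6 ≥ 5, a proper 6-coloring certainly exists.

Yes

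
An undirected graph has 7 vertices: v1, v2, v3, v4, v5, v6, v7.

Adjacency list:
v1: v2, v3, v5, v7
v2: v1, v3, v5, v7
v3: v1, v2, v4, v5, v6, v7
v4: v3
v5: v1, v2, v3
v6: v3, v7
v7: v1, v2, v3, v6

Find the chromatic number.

4

v1, v2, v3, v7 are pairwise adjacent (a clique of size 4), so at least 4 colors are needed.
4 colors suffice: v1=2, v2=4, v3=1, v4=2, v5=3, v6=2, v7=3. Every edge joins two different colors.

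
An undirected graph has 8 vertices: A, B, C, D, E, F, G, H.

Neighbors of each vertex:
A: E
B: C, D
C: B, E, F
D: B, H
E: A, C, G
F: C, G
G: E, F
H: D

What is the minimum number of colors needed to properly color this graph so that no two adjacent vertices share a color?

C and E are adjacent, so at least 2 colors are needed.
One proper 2-coloring: A=2, B=1, C=2, D=2, E=1, F=1, G=2, H=1. Each edge has distinct colors on its endpoints.

2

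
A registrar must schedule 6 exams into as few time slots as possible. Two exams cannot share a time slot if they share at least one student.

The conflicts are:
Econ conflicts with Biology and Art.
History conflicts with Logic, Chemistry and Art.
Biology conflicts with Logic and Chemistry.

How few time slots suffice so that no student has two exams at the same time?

3

The cycle History-Art-Econ-Biology-Logic-History has odd length 5, so it cannot be 2-colored; at least 3 time slots are needed.
3 time slots suffice: Econ=2, History=1, Biology=1, Logic=2, Chemistry=2, Art=3. No two conflicting exams share a time slot.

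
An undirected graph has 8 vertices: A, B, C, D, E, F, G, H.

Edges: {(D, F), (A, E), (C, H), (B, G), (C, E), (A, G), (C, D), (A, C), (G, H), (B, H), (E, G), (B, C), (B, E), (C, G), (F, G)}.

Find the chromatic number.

B, C, G, H are pairwise adjacent (a clique of size 4), so at least 4 colors are needed.
One proper 4-coloring: A=4, B=4, C=1, D=2, E=3, F=1, G=2, H=3. Each edge has distinct colors on its endpoints.

4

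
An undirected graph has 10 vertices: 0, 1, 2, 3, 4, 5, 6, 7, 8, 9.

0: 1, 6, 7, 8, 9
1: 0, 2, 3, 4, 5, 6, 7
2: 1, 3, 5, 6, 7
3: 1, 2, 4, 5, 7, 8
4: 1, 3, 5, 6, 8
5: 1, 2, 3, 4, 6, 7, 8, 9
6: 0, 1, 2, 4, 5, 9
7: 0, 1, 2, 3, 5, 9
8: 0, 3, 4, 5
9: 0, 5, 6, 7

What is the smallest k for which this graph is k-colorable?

5

1, 2, 3, 5, 7 are mutually adjacent (a clique of size 5), so at least 5 colors are needed.
A valid assignment using 5 colors: 0=red, 1=blue, 2=purple, 3=green, 4=yellow, 5=red, 6=green, 7=yellow, 8=blue, 9=blue. No two adjacent vertices share a color.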